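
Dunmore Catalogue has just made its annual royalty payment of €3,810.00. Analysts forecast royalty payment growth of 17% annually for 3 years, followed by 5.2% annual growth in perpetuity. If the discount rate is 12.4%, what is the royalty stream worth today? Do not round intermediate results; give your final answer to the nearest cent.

D_1 = 4457.70000
D_2 = 5215.50900
D_3 = 6102.14553
Terminal value at year 3: TV = D_3×(1+g_2)/(r−g_2) = 6419.45710/0.072 = 89159.12636
P_0 = D_1/(1+r)^1 + D_2/(1+r)^2 + D_3/(1+r)^3 + TV/(1+r)^3
    = 3965.92527 + 4128.23182 + 4297.18081 + 62786.58622 = 75177.92411

€75177.92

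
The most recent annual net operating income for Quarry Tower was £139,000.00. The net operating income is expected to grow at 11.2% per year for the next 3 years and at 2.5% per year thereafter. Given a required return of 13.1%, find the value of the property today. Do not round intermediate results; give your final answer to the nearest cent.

£1680641.05

D_1 = 154568.00000
D_2 = 171879.61600
D_3 = 191130.13299
Terminal value at year 3: TV = D_3×(1+g_2)/(r−g_2) = 195908.38632/0.106 = 1848192.32374
P_0 = D_1/(1+r)^1 + D_2/(1+r)^2 + D_3/(1+r)^3 + TV/(1+r)^3
    = 136664.89832 + 134369.02470 + 132111.72013 + 1277495.40688 = 1680641.05002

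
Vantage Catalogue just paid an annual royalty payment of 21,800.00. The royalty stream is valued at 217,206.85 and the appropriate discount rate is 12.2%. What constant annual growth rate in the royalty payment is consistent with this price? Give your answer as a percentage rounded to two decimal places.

P = D₀(1+g)/(r−g) ⇒ P(r−g) = D₀(1+g) ⇒ g(P+D₀) = P·r − D₀
g = (P·r − D₀)/(P + D₀) = (217,206.85×0.122 − 21,800.00) / (217,206.85 + 21,800.00) = 0.019662

1.97%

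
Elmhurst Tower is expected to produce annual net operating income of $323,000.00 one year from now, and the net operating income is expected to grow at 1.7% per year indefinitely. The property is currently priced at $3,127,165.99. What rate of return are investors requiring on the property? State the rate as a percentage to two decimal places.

P = D₁/(r − g) ⇒ r = D₁/P + g = $323,000.0000/$3,127,165.99 + 0.017 = 0.103288 + 0.017 = 0.120288

12.03%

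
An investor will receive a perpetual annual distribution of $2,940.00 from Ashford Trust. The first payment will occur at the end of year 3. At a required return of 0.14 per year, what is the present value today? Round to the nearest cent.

$16158.82

Value at end of year 2: C / r = $2,940.00 / 0.14 = $21,000.0000
Discount to today: PV = $21,000.0000 / (1 + 0.14)^2 = $21,000.0000 / 1.299600 = $16,158.82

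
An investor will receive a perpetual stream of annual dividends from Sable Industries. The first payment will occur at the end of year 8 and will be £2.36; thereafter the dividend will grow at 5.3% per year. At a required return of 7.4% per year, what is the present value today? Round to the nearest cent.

Value at end of year 7: C₁ / (r − g) = £2.36 / (0.074 − 0.053) = £112.3810
Discount to today: PV = £112.3810 / (1 + 0.074)^7 = £112.3810 / 1.648276 = £68.18

£68.18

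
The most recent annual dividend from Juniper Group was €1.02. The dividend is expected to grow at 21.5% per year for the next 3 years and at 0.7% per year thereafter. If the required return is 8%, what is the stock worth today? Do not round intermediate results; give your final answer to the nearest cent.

D_1 = 1.23930
D_2 = 1.50575
D_3 = 1.82949
Terminal value at year 3: TV = D_3×(1+g_2)/(r−g_2) = 1.84229/0.073 = 25.23688
P_0 = D_1/(1+r)^1 + D_2/(1+r)^2 + D_3/(1+r)^3 + TV/(1+r)^3
    = 1.14750 + 1.29094 + 1.45230 + 20.03385 = 23.92459

€23.92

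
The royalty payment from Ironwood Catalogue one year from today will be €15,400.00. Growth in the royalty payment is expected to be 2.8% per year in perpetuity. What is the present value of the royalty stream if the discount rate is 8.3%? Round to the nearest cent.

Growing perpetuity: P = D₁ / (r − g) = €15,400.0000 / (0.083 − 0.028) = €280,000.00

€280000.00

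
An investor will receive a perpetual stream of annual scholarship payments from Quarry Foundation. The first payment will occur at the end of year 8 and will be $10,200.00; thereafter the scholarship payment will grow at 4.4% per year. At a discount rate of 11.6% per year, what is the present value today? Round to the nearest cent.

$65708.01

Value at end of year 7: C₁ / (r − g) = $10,200.00 / (0.116 − 0.044) = $141,666.6667
Discount to today: PV = $141,666.6667 / (1 + 0.116)^7 = $141,666.6667 / 2.156003 = $65,708.01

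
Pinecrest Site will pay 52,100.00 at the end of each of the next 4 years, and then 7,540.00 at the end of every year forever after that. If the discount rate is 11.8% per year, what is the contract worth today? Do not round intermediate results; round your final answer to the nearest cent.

199814.68

PV of 4-year annuity: 52,100.00 × [1 − (1+0.118)^−4] / 0.118 = 158914.78813
Perpetuity value at year 4: 7,540.00 / 0.118 = 63898.30508
PV of perpetuity: 63898.30508 / (1+0.118)^4 = 40899.88853
Total PV = 158914.78813 + 40899.88853 = 199814.67666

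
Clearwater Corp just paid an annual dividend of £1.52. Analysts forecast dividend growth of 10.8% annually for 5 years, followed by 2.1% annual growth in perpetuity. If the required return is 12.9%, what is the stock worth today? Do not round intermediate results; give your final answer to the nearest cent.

£20.27

D_1 = 1.68416
D_2 = 1.86605
D_3 = 2.06758
D_4 = 2.29088
D_5 = 2.53830
Terminal value at year 5: TV = D_5×(1+g_2)/(r−g_2) = 2.59160/0.108 = 23.99631
P_0 = D_1/(1+r)^1 + D_2/(1+r)^2 + D_3/(1+r)^3 + D_4/(1+r)^4 + D_5/(1+r)^5 + TV/(1+r)^5
    = 1.49173 + 1.46398 + 1.43675 + 1.41003 + 1.38380 + 13.08202 = 20.26830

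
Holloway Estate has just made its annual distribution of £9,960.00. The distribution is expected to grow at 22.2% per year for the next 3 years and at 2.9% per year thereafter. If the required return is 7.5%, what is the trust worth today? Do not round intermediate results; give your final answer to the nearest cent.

D_1 = 12171.12000
D_2 = 14873.10864
D_3 = 18174.93876
Terminal value at year 3: TV = D_3×(1+g_2)/(r−g_2) = 18702.01198/0.046 = 406565.47787
P_0 = D_1/(1+r)^1 + D_2/(1+r)^2 + D_3/(1+r)^3 + TV/(1+r)^3
    = 11321.97209 + 12870.18595 + 14630.10905 + 327269.17861 = 366091.44571

£366091.45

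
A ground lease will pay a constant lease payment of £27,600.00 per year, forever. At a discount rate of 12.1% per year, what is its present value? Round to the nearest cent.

Level perpetuity: PV = C / r = £27,600.00 / 0.121 = £228,099.17

£228099.17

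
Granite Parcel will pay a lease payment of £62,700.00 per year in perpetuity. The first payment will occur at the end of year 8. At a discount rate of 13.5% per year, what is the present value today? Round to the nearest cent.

Value at end of year 7: C / r = £62,700.00 / 0.135 = £464,444.4444
Discount to today: PV = £464,444.4444 / (1 + 0.135)^7 = £464,444.4444 / 2.426448 = £191,409.17

£191409.17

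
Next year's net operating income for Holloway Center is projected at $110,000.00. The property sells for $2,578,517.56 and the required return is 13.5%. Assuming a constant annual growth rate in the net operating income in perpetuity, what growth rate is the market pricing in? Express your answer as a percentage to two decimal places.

P = D₁/(r−g) ⇒ g = r − D₁/P = 0.135 − $110,000.00/$2,578,517.56 = 0.092340

9.23%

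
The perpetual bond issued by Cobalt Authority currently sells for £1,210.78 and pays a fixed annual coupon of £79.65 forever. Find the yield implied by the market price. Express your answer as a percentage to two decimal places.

P = C/r ⇒ r = C/P = £79.65/£1,210.78 = 0.065784

6.58%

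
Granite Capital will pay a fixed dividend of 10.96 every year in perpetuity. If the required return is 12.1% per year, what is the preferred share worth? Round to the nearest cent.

Level perpetuity: PV = C / r = 10.96 / 0.121 = 90.58

90.58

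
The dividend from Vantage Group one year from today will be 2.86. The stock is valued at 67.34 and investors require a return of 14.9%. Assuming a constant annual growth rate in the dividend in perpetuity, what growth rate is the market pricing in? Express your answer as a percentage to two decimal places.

P = D₁/(r−g) ⇒ g = r − D₁/P = 0.149 − 2.86/67.34 = 0.106529

10.65%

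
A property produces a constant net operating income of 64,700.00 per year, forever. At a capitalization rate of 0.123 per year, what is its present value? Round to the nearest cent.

526016.26

Level perpetuity: PV = C / r = 64,700.00 / 0.123 = 526,016.26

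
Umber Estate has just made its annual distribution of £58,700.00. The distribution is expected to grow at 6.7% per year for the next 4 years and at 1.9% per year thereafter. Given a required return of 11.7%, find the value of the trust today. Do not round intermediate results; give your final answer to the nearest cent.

D_1 = 62632.90000
D_2 = 66829.30430
D_3 = 71306.86769
D_4 = 76084.42782
Terminal value at year 4: TV = D_4×(1+g_2)/(r−g_2) = 77530.03195/0.098 = 791122.77502
P_0 = D_1/(1+r)^1 + D_2/(1+r)^2 + D_3/(1+r)^3 + D_4/(1+r)^4 + TV/(1+r)^4
    = 56072.42614 + 53562.46973 + 51164.86590 + 48874.58542 + 508195.94429 = 717870.29148

£717870.29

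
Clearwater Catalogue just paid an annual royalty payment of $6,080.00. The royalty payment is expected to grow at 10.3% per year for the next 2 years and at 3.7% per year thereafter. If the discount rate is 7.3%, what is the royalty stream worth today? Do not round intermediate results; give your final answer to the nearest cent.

$197742.76

D_1 = 6706.24000
D_2 = 7396.98272
Terminal value at year 2: TV = D_2×(1+g_2)/(r−g_2) = 7670.67108/0.036 = 213074.19668
P_0 = D_1/(1+r)^1 + D_2/(1+r)^2 + TV/(1+r)^2
    = 6249.99068 + 6424.73413 + 185068.03588 = 197742.76069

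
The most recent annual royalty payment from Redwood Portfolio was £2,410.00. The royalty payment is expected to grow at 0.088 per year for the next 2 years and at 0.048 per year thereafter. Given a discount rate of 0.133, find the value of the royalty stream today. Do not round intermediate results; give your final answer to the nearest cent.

D_1 = 2622.08000
D_2 = 2852.82304
Terminal value at year 2: TV = D_2×(1+g_2)/(r−g_2) = 2989.75855/0.085 = 35173.62995
P_0 = D_1/(1+r)^1 + D_2/(1+r)^2 + TV/(1+r)^2
    = 2314.28067 + 2222.36308 + 27400.42951 = 31937.07326

£31937.07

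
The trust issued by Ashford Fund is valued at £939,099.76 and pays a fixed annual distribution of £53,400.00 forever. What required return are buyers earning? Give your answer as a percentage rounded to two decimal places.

P = C/r ⇒ r = C/P = £53,400.00/£939,099.76 = 0.056863

5.69%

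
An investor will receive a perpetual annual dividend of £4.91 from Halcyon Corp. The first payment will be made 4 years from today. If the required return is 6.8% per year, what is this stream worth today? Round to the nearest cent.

£59.27

Value at end of year 3: C / r = £4.91 / 0.068 = £72.2059
Discount to today: PV = £72.2059 / (1 + 0.068)^3 = £72.2059 / 1.218186 = £59.27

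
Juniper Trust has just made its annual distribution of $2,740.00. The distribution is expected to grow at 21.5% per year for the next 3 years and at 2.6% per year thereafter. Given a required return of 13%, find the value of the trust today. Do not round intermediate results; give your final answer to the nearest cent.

D_1 = 3329.10000
D_2 = 4044.85650
D_3 = 4914.50065
Terminal value at year 3: TV = D_3×(1+g_2)/(r−g_2) = 5042.27766/0.104 = 48483.43908
P_0 = D_1/(1+r)^1 + D_2/(1+r)^2 + D_3/(1+r)^3 + TV/(1+r)^3
    = 2946.10619 + 3167.71595 + 3405.99547 + 33601.45532 = 43121.27294

$43121.27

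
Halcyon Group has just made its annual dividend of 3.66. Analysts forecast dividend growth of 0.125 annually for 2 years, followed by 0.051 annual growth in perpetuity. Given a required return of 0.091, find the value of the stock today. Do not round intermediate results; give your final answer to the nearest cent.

D_1 = 4.11750
D_2 = 4.63219
Terminal value at year 2: TV = D_2×(1+g_2)/(r−g_2) = 4.86843/0.04 = 121.71073
P_0 = D_1/(1+r)^1 + D_2/(1+r)^2 + TV/(1+r)^2
    = 3.77406 + 3.89168 + 102.25378 = 109.91951

109.92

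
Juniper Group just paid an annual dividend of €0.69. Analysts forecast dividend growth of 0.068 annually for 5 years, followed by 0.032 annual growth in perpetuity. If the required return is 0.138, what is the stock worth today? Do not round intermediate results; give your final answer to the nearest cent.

€7.75

D_1 = 0.73692
D_2 = 0.78703
D_3 = 0.84055
D_4 = 0.89771
D_5 = 0.95875
Terminal value at year 5: TV = D_5×(1+g_2)/(r−g_2) = 0.98943/0.106 = 9.33424
P_0 = D_1/(1+r)^1 + D_2/(1+r)^2 + D_3/(1+r)^3 + D_4/(1+r)^4 + D_5/(1+r)^5 + TV/(1+r)^5
    = 0.64756 + 0.60772 + 0.57034 + 0.53526 + 0.50234 + 4.89066 = 7.75389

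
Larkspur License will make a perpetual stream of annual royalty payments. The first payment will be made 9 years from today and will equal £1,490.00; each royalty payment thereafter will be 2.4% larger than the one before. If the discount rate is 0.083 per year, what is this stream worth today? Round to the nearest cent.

£13344.63

Value at end of year 8: C₁ / (r − g) = £1,490.00 / (0.083 − 0.024) = £25,254.2373
Discount to today: PV = £25,254.2373 / (1 + 0.083)^8 = £25,254.2373 / 1.892464 = £13,344.63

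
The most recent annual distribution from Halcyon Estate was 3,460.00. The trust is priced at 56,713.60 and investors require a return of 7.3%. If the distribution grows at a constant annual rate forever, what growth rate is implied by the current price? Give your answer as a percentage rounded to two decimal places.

P = D₀(1+g)/(r−g) ⇒ P(r−g) = D₀(1+g) ⇒ g(P+D₀) = P·r − D₀
g = (P·r − D₀)/(P + D₀) = (56,713.60×0.073 − 3,460.00) / (56,713.60 + 3,460.00) = 0.011302

1.13%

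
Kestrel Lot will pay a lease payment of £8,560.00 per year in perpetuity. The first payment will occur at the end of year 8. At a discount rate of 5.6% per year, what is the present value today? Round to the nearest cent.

Value at end of year 7: C / r = £8,560.00 / 0.056 = £152,857.1429
Discount to today: PV = £152,857.1429 / (1 + 0.056)^7 = £152,857.1429 / 1.464359 = £104,385.05

£104385.05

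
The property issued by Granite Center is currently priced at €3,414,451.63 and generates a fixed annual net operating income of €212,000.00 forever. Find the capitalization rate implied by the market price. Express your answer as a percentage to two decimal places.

6.21%

P = C/r ⇒ r = C/P = €212,000.00/€3,414,451.63 = 0.062089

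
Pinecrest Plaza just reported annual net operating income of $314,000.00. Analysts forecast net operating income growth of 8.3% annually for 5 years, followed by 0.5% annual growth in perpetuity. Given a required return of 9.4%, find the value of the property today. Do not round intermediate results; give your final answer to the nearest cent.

D_1 = 340062.00000
D_2 = 368287.14600
D_3 = 398854.97912
D_4 = 431959.94238
D_5 = 467812.61760
Terminal value at year 5: TV = D_5×(1+g_2)/(r−g_2) = 470151.68069/0.089 = 5282603.15383
P_0 = D_1/(1+r)^1 + D_2/(1+r)^2 + D_3/(1+r)^3 + D_4/(1+r)^4 + D_5/(1+r)^5 + TV/(1+r)^5
    = 310842.77879 + 307717.30296 + 304623.25329 + 301560.31382 + 298528.17172 + 3371020.36606 = 4894292.18664

$4894292.19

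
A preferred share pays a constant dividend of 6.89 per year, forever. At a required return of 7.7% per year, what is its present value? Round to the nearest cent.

89.48

Level perpetuity: PV = C / r = 6.89 / 0.077 = 89.48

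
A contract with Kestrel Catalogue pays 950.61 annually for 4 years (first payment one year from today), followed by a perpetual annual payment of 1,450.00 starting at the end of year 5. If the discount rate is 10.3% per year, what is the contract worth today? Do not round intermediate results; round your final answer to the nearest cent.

PV of 4-year annuity: 950.61 × [1 − (1+0.103)^−4] / 0.103 = 2993.84074
Perpetuity value at year 4: 1,450.00 / 0.103 = 14077.66990
PV of perpetuity: 14077.66990 / (1+0.103)^4 = 9511.05576
Total PV = 2993.84074 + 9511.05576 = 12504.89650

12504.90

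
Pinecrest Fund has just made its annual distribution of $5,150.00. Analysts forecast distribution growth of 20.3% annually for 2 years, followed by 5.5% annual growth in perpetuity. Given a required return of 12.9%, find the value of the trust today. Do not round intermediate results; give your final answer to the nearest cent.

$94697.41

D_1 = 6195.45000
D_2 = 7453.12635
Terminal value at year 2: TV = D_2×(1+g_2)/(r−g_2) = 7863.04830/0.074 = 106257.40945
P_0 = D_1/(1+r)^1 + D_2/(1+r)^2 + TV/(1+r)^2
    = 5487.55536 + 5847.23569 + 83362.61696 = 94697.40801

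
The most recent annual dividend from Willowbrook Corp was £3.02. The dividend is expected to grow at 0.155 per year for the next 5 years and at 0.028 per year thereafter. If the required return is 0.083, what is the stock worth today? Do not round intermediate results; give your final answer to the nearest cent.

D_1 = 3.48810
D_2 = 4.02876
D_3 = 4.65321
D_4 = 5.37446
D_5 = 6.20750
Terminal value at year 5: TV = D_5×(1+g_2)/(r−g_2) = 6.38131/0.055 = 116.02385
P_0 = D_1/(1+r)^1 + D_2/(1+r)^2 + D_3/(1+r)^3 + D_4/(1+r)^4 + D_5/(1+r)^5 + TV/(1+r)^5
    = 3.22078 + 3.43490 + 3.66326 + 3.90680 + 4.16653 + 77.87625 = 96.26851

£96.27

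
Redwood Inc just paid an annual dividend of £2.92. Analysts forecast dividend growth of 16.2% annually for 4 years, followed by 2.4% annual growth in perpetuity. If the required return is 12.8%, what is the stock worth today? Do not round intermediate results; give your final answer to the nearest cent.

D_1 = 3.39304
D_2 = 3.94271
D_3 = 4.58143
D_4 = 5.32362
Terminal value at year 4: TV = D_4×(1+g_2)/(r−g_2) = 5.45139/0.104 = 52.41722
P_0 = D_1/(1+r)^1 + D_2/(1+r)^2 + D_3/(1+r)^3 + D_4/(1+r)^4 + TV/(1+r)^4
    = 3.00801 + 3.09868 + 3.19208 + 3.28830 + 32.37707 = 44.96415

£44.96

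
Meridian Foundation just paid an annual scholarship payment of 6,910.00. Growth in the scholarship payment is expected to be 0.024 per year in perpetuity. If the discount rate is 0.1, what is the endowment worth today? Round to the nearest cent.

D₁ = D₀ × (1 + g) = 6,910.00 × 1.024 = 7,075.8400
Growing perpetuity: P = D₁ / (r − g) = 7,075.8400 / (0.1 − 0.024) = 93,103.16

93103.16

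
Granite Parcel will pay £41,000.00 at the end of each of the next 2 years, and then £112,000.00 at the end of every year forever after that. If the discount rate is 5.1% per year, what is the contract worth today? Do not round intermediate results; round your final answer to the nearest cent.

£2064247.12

PV of 2-year annuity: £41,000.00 × [1 − (1+0.051)^−2] / 0.051 = 76127.94122
Perpetuity value at year 2: £112,000.00 / 0.051 = 2196078.43137
PV of perpetuity: 2196078.43137 / (1+0.051)^2 = 1988119.17731
Total PV = 76127.94122 + 1988119.17731 = 2064247.11853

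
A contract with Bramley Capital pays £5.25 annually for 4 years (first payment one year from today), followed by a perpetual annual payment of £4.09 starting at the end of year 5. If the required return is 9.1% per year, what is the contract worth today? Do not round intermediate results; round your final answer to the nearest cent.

PV of 4-year annuity: £5.25 × [1 − (1+0.091)^−4] / 0.091 = 16.97126
Perpetuity value at year 4: £4.09 / 0.091 = 44.94505
PV of perpetuity: 44.94505 / (1+0.091)^4 = 31.72363
Total PV = 16.97126 + 31.72363 = 48.69490

£48.69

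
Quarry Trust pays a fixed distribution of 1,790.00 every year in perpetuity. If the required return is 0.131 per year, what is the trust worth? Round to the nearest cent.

Level perpetuity: PV = C / r = 1,790.00 / 0.131 = 13,664.12

13664.12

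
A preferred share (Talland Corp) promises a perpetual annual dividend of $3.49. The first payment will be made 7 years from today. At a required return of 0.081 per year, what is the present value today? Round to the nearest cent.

$27.00

Value at end of year 6: C / r = $3.49 / 0.081 = $43.0864
Discount to today: PV = $43.0864 / (1 + 0.081)^6 = $43.0864 / 1.595711 = $27.00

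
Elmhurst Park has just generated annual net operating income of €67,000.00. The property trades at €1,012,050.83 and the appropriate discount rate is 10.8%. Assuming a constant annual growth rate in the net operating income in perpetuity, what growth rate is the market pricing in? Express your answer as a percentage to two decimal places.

3.92%

P = D₀(1+g)/(r−g) ⇒ P(r−g) = D₀(1+g) ⇒ g(P+D₀) = P·r − D₀
g = (P·r − D₀)/(P + D₀) = (€1,012,050.83×0.108 − €67,000.00) / (€1,012,050.83 + €67,000.00) = 0.039202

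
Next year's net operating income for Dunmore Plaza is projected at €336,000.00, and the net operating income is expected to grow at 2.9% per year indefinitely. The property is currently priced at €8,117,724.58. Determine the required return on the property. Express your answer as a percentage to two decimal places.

7.04%

P = D₁/(r − g) ⇒ r = D₁/P + g = €336,000.0000/€8,117,724.58 + 0.029 = 0.041391 + 0.029 = 0.070391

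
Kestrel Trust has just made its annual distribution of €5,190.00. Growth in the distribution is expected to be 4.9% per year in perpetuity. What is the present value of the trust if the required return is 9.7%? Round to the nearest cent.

€113423.13

D₁ = D₀ × (1 + g) = €5,190.00 × 1.049 = €5,444.3100
Growing perpetuity: P = D₁ / (r − g) = €5,444.3100 / (0.097 − 0.049) = €113,423.13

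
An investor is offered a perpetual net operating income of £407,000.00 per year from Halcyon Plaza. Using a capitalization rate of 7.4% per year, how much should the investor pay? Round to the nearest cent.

£5500000.00

Level perpetuity: PV = C / r = £407,000.00 / 0.074 = £5,500,000.00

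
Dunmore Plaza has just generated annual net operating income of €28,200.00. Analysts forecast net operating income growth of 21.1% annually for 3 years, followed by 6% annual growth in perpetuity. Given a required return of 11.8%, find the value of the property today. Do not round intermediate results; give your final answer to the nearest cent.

D_1 = 34150.20000
D_2 = 41355.89220
D_3 = 50081.98545
Terminal value at year 3: TV = D_3×(1+g_2)/(r−g_2) = 53086.90458/0.058 = 915291.45830
P_0 = D_1/(1+r)^1 + D_2/(1+r)^2 + D_3/(1+r)^3 + TV/(1+r)^3
    = 30545.79606 + 33086.72543 + 35839.02012 + 654988.98848 = 754460.53011

€754460.53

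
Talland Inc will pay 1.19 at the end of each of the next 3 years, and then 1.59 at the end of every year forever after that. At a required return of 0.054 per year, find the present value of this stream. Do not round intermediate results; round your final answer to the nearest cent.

PV of 3-year annuity: 1.19 × [1 − (1+0.054)^−3] / 0.054 = 3.21653
Perpetuity value at year 3: 1.59 / 0.054 = 29.44444
PV of perpetuity: 29.44444 / (1+0.054)^3 = 25.14673
Total PV = 3.21653 + 25.14673 = 28.36326

28.36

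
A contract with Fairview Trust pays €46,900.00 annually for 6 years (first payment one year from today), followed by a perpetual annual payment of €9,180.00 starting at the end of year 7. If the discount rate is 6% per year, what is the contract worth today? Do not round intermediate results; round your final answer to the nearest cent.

€338481.47

PV of 6-year annuity: €46,900.00 × [1 − (1+0.06)^−6] / 0.06 = 230622.51089
Perpetuity value at year 6: €9,180.00 / 0.06 = 153000.00000
PV of perpetuity: 153000.00000 / (1+0.06)^6 = 107858.96269
Total PV = 230622.51089 + 107858.96269 = 338481.47358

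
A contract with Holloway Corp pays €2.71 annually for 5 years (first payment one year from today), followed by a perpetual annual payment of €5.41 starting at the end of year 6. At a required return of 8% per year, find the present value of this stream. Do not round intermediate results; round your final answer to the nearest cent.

€56.84

PV of 5-year annuity: €2.71 × [1 − (1+0.08)^−5] / 0.08 = 10.82024
Perpetuity value at year 5: €5.41 / 0.08 = 67.62500
PV of perpetuity: 67.62500 / (1+0.08)^5 = 46.02444
Total PV = 10.82024 + 46.02444 = 56.84468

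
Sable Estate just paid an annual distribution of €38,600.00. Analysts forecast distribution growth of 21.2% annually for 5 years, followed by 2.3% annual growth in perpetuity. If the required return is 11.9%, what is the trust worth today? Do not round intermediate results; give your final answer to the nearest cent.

€859929.18

D_1 = 46783.20000
D_2 = 56701.23840
D_3 = 68721.90094
D_4 = 83290.94394
D_5 = 100948.62406
Terminal value at year 5: TV = D_5×(1+g_2)/(r−g_2) = 103270.44241/0.096 = 1075733.77509
P_0 = D_1/(1+r)^1 + D_2/(1+r)^2 + D_3/(1+r)^3 + D_4/(1+r)^4 + D_5/(1+r)^5 + TV/(1+r)^5
    = 41808.04290 + 45282.70598 + 49046.14803 + 53122.36945 + 57537.36530 + 613132.54898 = 859929.18063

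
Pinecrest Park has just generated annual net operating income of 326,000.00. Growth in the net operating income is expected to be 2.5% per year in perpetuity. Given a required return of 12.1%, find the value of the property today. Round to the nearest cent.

D₁ = D₀ × (1 + g) = 326,000.00 × 1.025 = 334,150.0000
Growing perpetuity: P = D₁ / (r − g) = 334,150.0000 / (0.121 − 0.025) = 3,480,729.17

3480729.17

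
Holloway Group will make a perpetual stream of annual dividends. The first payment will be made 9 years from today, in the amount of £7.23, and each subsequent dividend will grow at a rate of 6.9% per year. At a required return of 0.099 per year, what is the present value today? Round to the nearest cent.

£113.25

Value at end of year 8: C₁ / (r − g) = £7.23 / (0.099 − 0.069) = £241.0000
Discount to today: PV = £241.0000 / (1 + 0.099)^8 = £241.0000 / 2.128049 = £113.25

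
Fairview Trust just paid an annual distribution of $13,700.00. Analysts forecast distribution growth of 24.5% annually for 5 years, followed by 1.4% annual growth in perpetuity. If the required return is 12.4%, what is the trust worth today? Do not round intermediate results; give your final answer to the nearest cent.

D_1 = 17056.50000
D_2 = 21235.34250
D_3 = 26438.00141
D_4 = 32915.31176
D_5 = 40979.56314
Terminal value at year 5: TV = D_5×(1+g_2)/(r−g_2) = 41553.27702/0.11 = 377757.06385
P_0 = D_1/(1+r)^1 + D_2/(1+r)^2 + D_3/(1+r)^3 + D_4/(1+r)^4 + D_5/(1+r)^5 + TV/(1+r)^5
    = 15174.82206 + 16808.41056 + 18617.85689 + 20622.09238 + 22842.08631 + 210562.50469 = 304627.77289

$304627.77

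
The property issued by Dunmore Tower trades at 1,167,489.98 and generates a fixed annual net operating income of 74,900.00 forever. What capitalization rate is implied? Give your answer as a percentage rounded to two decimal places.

P = C/r ⇒ r = C/P = 74,900.00/1,167,489.98 = 0.064155

6.42%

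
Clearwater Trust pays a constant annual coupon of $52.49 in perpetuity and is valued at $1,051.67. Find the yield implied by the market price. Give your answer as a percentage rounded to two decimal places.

P = C/r ⇒ r = C/P = $52.49/$1,051.67 = 0.049911

4.99%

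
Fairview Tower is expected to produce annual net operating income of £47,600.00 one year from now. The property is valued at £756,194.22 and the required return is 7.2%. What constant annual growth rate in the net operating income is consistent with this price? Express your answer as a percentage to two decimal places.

0.91%

P = D₁/(r−g) ⇒ g = r − D₁/P = 0.072 − £47,600.00/£756,194.22 = 0.009053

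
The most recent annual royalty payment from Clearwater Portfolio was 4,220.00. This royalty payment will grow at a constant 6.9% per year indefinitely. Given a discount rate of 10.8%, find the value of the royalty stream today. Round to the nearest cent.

D₁ = D₀ × (1 + g) = 4,220.00 × 1.069 = 4,511.1800
Growing perpetuity: P = D₁ / (r − g) = 4,511.1800 / (0.108 − 0.069) = 115,671.28

115671.28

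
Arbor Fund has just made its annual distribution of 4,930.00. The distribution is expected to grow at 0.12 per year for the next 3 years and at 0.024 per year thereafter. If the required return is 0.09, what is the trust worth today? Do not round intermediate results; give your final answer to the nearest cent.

98599.95

D_1 = 5521.60000
D_2 = 6184.19200
D_3 = 6926.29504
Terminal value at year 3: TV = D_3×(1+g_2)/(r−g_2) = 7092.52612/0.066 = 107462.51698
P_0 = D_1/(1+r)^1 + D_2/(1+r)^2 + D_3/(1+r)^3 + TV/(1+r)^3
    = 5065.68807 + 5205.11068 + 5348.37061 + 82980.78034 = 98599.94970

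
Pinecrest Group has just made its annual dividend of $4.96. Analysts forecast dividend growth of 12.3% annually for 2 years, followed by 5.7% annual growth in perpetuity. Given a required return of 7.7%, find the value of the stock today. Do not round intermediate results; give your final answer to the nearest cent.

$295.57

D_1 = 5.57008
D_2 = 6.25520
Terminal value at year 2: TV = D_2×(1+g_2)/(r−g_2) = 6.61175/0.02 = 330.58731
P_0 = D_1/(1+r)^1 + D_2/(1+r)^2 + TV/(1+r)^2
    = 5.17185 + 5.39274 + 285.00651 = 295.57110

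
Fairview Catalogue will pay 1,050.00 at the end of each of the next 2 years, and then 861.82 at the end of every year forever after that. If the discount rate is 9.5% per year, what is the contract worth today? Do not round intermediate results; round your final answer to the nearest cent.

9400.59

PV of 2-year annuity: 1,050.00 × [1 − (1+0.095)^−2] / 0.095 = 1834.61563
Perpetuity value at year 2: 861.82 / 0.095 = 9071.78947
PV of perpetuity: 9071.78947 / (1+0.095)^2 = 7565.97191
Total PV = 1834.61563 + 7565.97191 = 9400.58754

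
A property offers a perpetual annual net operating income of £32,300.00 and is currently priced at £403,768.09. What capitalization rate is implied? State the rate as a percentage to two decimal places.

8.00%

P = C/r ⇒ r = C/P = £32,300.00/£403,768.09 = 0.079996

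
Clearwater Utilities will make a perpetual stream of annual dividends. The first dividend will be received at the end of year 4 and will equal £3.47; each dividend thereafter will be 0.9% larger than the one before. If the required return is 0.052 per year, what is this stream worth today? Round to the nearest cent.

Value at end of year 3: C₁ / (r − g) = £3.47 / (0.052 − 0.009) = £80.6977
Discount to today: PV = £80.6977 / (1 + 0.052)^3 = £80.6977 / 1.164253 = £69.31

£69.31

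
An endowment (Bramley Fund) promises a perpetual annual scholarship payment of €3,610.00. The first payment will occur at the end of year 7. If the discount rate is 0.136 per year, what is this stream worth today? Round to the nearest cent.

Value at end of year 6: C / r = €3,610.00 / 0.136 = €26,544.1176
Discount to today: PV = €26,544.1176 / (1 + 0.136)^6 = €26,544.1176 / 2.149166 = €12,350.89

€12350.89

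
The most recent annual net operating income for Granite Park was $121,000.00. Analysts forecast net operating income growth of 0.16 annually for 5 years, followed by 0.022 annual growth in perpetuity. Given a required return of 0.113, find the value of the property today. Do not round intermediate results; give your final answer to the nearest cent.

D_1 = 140360.00000
D_2 = 162817.60000
D_3 = 188868.41600
D_4 = 219087.36256
D_5 = 254141.34057
Terminal value at year 5: TV = D_5×(1+g_2)/(r−g_2) = 259732.45006/0.091 = 2854202.74794
P_0 = D_1/(1+r)^1 + D_2/(1+r)^2 + D_3/(1+r)^3 + D_4/(1+r)^4 + D_5/(1+r)^5 + TV/(1+r)^5
    = 126109.61366 + 131434.99716 + 136985.26209 + 142769.90479 + 148798.82260 + 1671125.23841 = 2357223.83871

$2357223.84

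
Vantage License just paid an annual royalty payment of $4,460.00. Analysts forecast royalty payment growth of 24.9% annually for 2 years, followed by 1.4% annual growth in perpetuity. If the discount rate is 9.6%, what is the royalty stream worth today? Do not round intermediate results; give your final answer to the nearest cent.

D_1 = 5570.54000
D_2 = 6957.60446
Terminal value at year 2: TV = D_2×(1+g_2)/(r−g_2) = 7055.01092/0.082 = 86036.71857
P_0 = D_1/(1+r)^1 + D_2/(1+r)^2 + TV/(1+r)^2
    = 5082.60949 + 5792.13435 + 71624.68579 = 82499.42963

$82499.43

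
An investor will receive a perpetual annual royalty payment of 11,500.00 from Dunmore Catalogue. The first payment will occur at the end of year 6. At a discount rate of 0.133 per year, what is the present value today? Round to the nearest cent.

Value at end of year 5: C / r = 11,500.00 / 0.133 = 86,466.1654
Discount to today: PV = 86,466.1654 / (1 + 0.133)^5 = 86,466.1654 / 1.867022 = 46,312.33

46312.33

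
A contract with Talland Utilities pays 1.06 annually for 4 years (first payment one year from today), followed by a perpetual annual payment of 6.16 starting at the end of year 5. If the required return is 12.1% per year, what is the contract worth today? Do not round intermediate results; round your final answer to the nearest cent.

PV of 4-year annuity: 1.06 × [1 − (1+0.121)^−4] / 0.121 = 3.21282
Perpetuity value at year 4: 6.16 / 0.121 = 50.90909
PV of perpetuity: 50.90909 / (1+0.121)^4 = 32.23836
Total PV = 3.21282 + 32.23836 = 35.45118

35.45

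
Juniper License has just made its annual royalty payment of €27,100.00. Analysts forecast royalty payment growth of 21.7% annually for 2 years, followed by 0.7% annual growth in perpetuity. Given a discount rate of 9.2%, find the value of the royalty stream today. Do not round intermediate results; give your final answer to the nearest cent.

D_1 = 32980.70000
D_2 = 40137.51190
Terminal value at year 2: TV = D_2×(1+g_2)/(r−g_2) = 40418.47448/0.085 = 475511.46451
P_0 = D_1/(1+r)^1 + D_2/(1+r)^2 + TV/(1+r)^2
    = 30202.10623 + 33659.30703 + 398763.79036 = 462625.20362

€462625.20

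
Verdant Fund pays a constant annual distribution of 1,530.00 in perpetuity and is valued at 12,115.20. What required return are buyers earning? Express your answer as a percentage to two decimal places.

P = C/r ⇒ r = C/P = 1,530.00/12,115.20 = 0.126288

12.63%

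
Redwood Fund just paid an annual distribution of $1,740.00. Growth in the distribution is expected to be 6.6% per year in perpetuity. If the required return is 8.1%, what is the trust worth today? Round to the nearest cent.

D₁ = D₀ × (1 + g) = $1,740.00 × 1.066 = $1,854.8400
Growing perpetuity: P = D₁ / (r − g) = $1,854.8400 / (0.081 − 0.066) = $123,656.00

$123656.00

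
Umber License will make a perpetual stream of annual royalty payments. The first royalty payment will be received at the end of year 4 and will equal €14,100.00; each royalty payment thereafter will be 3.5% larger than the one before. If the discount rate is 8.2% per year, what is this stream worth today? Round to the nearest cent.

Value at end of year 3: C₁ / (r − g) = €14,100.00 / (0.082 − 0.035) = €300,000.0000
Discount to today: PV = €300,000.0000 / (1 + 0.082)^3 = €300,000.0000 / 1.266723 = €236,831.50

€236831.50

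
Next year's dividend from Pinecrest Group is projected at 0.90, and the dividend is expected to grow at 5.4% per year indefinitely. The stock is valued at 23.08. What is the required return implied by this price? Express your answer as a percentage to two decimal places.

9.30%

P = D₁/(r − g) ⇒ r = D₁/P + g = 0.9000/23.08 + 0.054 = 0.038995 + 0.054 = 0.092995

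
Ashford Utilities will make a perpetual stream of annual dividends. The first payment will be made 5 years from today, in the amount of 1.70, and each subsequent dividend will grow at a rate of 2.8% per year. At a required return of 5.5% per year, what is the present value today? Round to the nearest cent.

Value at end of year 4: C₁ / (r − g) = 1.70 / (0.055 − 0.028) = 62.9630
Discount to today: PV = 62.9630 / (1 + 0.055)^4 = 62.9630 / 1.238825 = 50.82

50.82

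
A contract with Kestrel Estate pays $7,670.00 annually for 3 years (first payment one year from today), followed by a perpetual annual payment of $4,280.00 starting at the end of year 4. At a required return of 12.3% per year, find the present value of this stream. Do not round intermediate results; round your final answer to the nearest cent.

$42897.16

PV of 3-year annuity: $7,670.00 × [1 − (1+0.123)^−3] / 0.123 = 18327.49057
Perpetuity value at year 3: $4,280.00 / 0.123 = 34796.74797
PV of perpetuity: 34796.74797 / (1+0.123)^3 = 24569.67370
Total PV = 18327.49057 + 24569.67370 = 42897.16427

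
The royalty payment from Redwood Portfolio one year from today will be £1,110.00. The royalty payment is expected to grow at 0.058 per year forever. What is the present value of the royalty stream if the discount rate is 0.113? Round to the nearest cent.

Growing perpetuity: P = D₁ / (r − g) = £1,110.0000 / (0.113 − 0.058) = £20,181.82

£20181.82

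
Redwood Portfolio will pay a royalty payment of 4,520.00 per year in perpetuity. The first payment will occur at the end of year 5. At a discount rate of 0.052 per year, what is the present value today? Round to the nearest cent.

70969.56

Value at end of year 4: C / r = 4,520.00 / 0.052 = 86,923.0769
Discount to today: PV = 86,923.0769 / (1 + 0.052)^4 = 86,923.0769 / 1.224794 = 70,969.56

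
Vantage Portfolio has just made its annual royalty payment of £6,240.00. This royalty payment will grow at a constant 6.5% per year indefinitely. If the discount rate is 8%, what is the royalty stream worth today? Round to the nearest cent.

£443040.00

D₁ = D₀ × (1 + g) = £6,240.00 × 1.065 = £6,645.6000
Growing perpetuity: P = D₁ / (r − g) = £6,645.6000 / (0.08 − 0.065) = £443,040.00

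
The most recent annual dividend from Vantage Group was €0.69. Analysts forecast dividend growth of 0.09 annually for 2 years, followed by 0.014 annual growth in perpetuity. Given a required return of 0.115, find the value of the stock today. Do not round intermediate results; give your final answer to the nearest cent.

D_1 = 0.75210
D_2 = 0.81979
Terminal value at year 2: TV = D_2×(1+g_2)/(r−g_2) = 0.83127/0.101 = 8.23036
P_0 = D_1/(1+r)^1 + D_2/(1+r)^2 + TV/(1+r)^2
    = 0.67453 + 0.65941 + 6.62017 = 7.95410

€7.95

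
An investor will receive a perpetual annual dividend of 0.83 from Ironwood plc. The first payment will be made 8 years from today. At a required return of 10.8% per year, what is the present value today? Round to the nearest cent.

Value at end of year 7: C / r = 0.83 / 0.108 = 7.6852
Discount to today: PV = 7.6852 / (1 + 0.108)^7 = 7.6852 / 2.050115 = 3.75

3.75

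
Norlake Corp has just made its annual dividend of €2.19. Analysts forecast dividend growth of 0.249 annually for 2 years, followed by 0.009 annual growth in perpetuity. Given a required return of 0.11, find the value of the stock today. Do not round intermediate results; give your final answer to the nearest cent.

€32.94

D_1 = 2.73531
D_2 = 3.41640
Terminal value at year 2: TV = D_2×(1+g_2)/(r−g_2) = 3.44715/0.101 = 34.13020
P_0 = D_1/(1+r)^1 + D_2/(1+r)^2 + TV/(1+r)^2
    = 2.46424 + 2.77283 + 27.70083 = 32.93790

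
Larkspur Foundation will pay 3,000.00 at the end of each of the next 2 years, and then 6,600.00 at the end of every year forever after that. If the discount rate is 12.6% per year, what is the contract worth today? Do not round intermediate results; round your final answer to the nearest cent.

46344.40

PV of 2-year annuity: 3,000.00 × [1 − (1+0.126)^−2] / 0.126 = 5030.46039
Perpetuity value at year 2: 6,600.00 / 0.126 = 52380.95238
PV of perpetuity: 52380.95238 / (1+0.126)^2 = 41313.93952
Total PV = 5030.46039 + 41313.93952 = 46344.39991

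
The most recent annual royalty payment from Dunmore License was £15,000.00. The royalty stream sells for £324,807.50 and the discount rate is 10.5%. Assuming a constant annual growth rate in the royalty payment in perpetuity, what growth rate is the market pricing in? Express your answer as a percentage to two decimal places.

5.62%

P = D₀(1+g)/(r−g) ⇒ P(r−g) = D₀(1+g) ⇒ g(P+D₀) = P·r − D₀
g = (P·r − D₀)/(P + D₀) = (£324,807.50×0.105 − £15,000.00) / (£324,807.50 + £15,000.00) = 0.056222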